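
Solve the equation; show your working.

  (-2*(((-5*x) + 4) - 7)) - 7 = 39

Step 1. [(-2*(((-5*x) + 4) - 7)) - 7 = 39] 7 comes off first (add 7), so sub: -2*(((-5*x) + 4) - 7) = 46.
Step 2. [-2*(((-5*x) + 4) - 7) = 46] -2 out front; divide by -2, so div: ((-5*x) + 4) - 7 = -23.
Step 3. [((-5*x) + 4) - 7 = -23] peel the -7: add 7 from each side. So sub: (-5*x) + 4 = -16.
Step 4. [(-5*x) + 4 = -16] 4 comes off first (subtract 4) ⇒ sub: -5*x = -20.
Step 5. [-5*x = -20] LHS = -5·(…); ÷-5 both sides ⇒ div: x = 4.

Answer: x ∈ {4}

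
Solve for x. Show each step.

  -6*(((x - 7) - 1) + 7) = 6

Step 1. [-6*(((x - 7) - 1) + 7) = 6] -6 out front; divide by -6, so div: ((x - 7) - 1) + 7 = -1.
Step 2. [((x - 7) - 1) + 7 = -1] 7 comes off first (subtract 7), so sub: (x - 7) - 1 = -8.
Step 3. [(x - 7) - 1 = -8] -1 is outermost — add 1 both sides, so sub: x - 7 = -7.
Step 4. [x - 7 = -7] add 7: x sits inside (… - 7). So sub: x = 0.

Answer: x ∈ {0}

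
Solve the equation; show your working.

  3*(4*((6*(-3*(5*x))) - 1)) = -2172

Step 1. [3*(4*((6*(-3*(5*x))) - 1)) = -2172] 3·(inner) — divide through by 3 ⇒ div: 4*((6*(-3*(5*x))) - 1) = -724.
Step 2. [4*((6*(-3*(5*x))) - 1) = -724] 4·(inner) — divide through by 4, so div: (6*(-3*(5*x))) - 1 = -181.
Step 3. [(6*(-3*(5*x))) - 1 = -181] 1 comes off first (add 1). So sub: 6*(-3*(5*x)) = -180.
Step 4. [6*(-3*(5*x)) = -180] leading coefficient 6: divide by 6, so div: -3*(5*x) = -30.
Step 5. [-3*(5*x) = -30] -3·(inner) — divide through by -3. So div: 5*x = 10.
Step 6. [5*x = 10] 5·(inner) — divide through by 5. So div: x = 2.

Answer: x ∈ {2}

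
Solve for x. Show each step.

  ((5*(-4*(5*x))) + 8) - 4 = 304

Step 1. [((5*(-4*(5*x))) + 8) - 4 = 304] peel the -4: add 4 from each side. So sub: (5*(-4*(5*x))) + 8 = 308.
Step 2. [(5*(-4*(5*x))) + 8 = 308] 8 comes off first (subtract 8), so sub: 5*(-4*(5*x)) = 300.
Step 3. [5*(-4*(5*x)) = 300] divide by the outer 5 ⇒ div: -4*(5*x) = 60.
Step 4. [-4*(5*x) = 60] divide by the outer -4. So div: 5*x = -15.
Step 5. [5*x = -15] 5·(inner) — divide through by 5, so div: x = -3.

Answer: x ∈ {-3}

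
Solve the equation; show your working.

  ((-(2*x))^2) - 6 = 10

Step 1. [((-(2*x))^2) - 6 = 10] add 6: x sits inside (… - 6). So sub: (-(2*x))^2 = 16.
Step 2. [(-(2*x))^2 = 16] √ both sides: 16 ≥ 0 gives two branches. So sqrt: -(2*x) = 4 or -4.
Step 3. [-(2*x) = 4 or -4] leading − — multiply by −1 ⇒ neg: 2*x = -4 or 4.
Step 4. [2*x = -4 or 4] divide by the outer 2. So div: x = -2 or 2.

Answer: x ∈ {-2, 2}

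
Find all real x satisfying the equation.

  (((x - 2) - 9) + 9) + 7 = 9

Step 1. [(((x - 2) - 9) + 9) + 7 = 9] +7 is outermost — subtract 7 both sides, so sub: ((x - 2) - 9) + 9 = 2.
Step 2. [((x - 2) - 9) + 9 = 2] peel the +9: subtract 9 from each side, so sub: (x - 2) - 9 = -7.
Step 3. [(x - 2) - 9 = -7] add 9: x sits inside (… - 9), so sub: x - 2 = 2.
Step 4. [x - 2 = 2] -2 is outermost — add 2 both sides, so sub: x = 4.

Answer: x ∈ {4}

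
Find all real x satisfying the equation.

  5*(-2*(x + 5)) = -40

Step 1. [5*(-2*(x + 5)) = -40] divide by the outer 5 ⇒ div: -2*(x + 5) = -8.
Step 2. [-2*(x + 5) = -8] -2·(inner) — divide through by -2. So div: x + 5 = 4.
Step 3. [x + 5 = 4] the outer +5 inverts by subtracting 5. So sub: x = -1.

Answer: x ∈ {-1}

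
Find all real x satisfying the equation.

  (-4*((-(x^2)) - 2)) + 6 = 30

Step 1. [(-4*((-(x^2)) - 2)) + 6 = 30] peel the +6: subtract 6 from each side, so sub: -4*((-(x^2)) - 2) = 24.
Step 2. [-4*((-(x^2)) - 2) = 24] -4·(inner) — divide through by -4 ⇒ div: (-(x^2)) - 2 = -6.
Step 3. [(-(x^2)) - 2 = -6] 2 comes off first (add 2) ⇒ sub: -(x^2) = -4.
Step 4. [-(x^2) = -4] LHS negated; negate both sides. So neg: x^2 = 4.
Step 5. [x^2 = 4] √ both sides: 4 ≥ 0 gives two branches, so sqrt: x = 2 or -2.

Answer: x ∈ {-2, 2}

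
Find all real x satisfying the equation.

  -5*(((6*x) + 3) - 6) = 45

Step 1. [-5*(((6*x) + 3) - 6) = 45] -5 out front; divide by -5. So div: ((6*x) + 3) - 6 = -9.
Step 2. [((6*x) + 3) - 6 = -9] add 6: x sits inside (… - 6) ⇒ sub: (6*x) + 3 = -3.
Step 3. [(6*x) + 3 = -3] subtract 3: x sits inside (… + 3), so sub: 6*x = -6.
Step 4. [6*x = -6] 6 out front; divide by 6 ⇒ div: x = -1.

Answer: x ∈ {-1}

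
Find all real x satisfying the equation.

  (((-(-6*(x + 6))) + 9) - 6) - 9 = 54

Step 1. [(((-(-6*(x + 6))) + 9) - 6) - 9 = 54] the outer -9 inverts by adding 9 ⇒ sub: ((-(-6*(x + 6))) + 9) - 6 = 63.
Step 2. [((-(-6*(x + 6))) + 9) - 6 = 63] 6 comes off first (add 6), so sub: (-(-6*(x + 6))) + 9 = 69.
Step 3. [(-(-6*(x + 6))) + 9 = 69] +9 is outermost — subtract 9 both sides, so sub: -(-6*(x + 6)) = 60.
Step 4. [-(-6*(x + 6)) = 60] LHS negated; negate both sides. So neg: -6*(x + 6) = -60.
Step 5. [-6*(x + 6) = -60] -6 out front; divide by -6. So div: x + 6 = 10.
Step 6. [x + 6 = 10] 6 comes off first (subtract 6). So sub: x = 4.

Answer: x ∈ {4}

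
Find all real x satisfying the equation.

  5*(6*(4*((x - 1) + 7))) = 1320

Step 1. [5*(6*(4*((x - 1) + 7))) = 1320] divide by the outer 5, so div: 6*(4*((x - 1) + 7)) = 264.
Step 2. [6*(4*((x - 1) + 7)) = 264] 6 out front; divide by 6 ⇒ div: 4*((x - 1) + 7) = 44.
Step 3. [4*((x - 1) + 7) = 44] LHS = 4·(…); ÷4 both sides ⇒ div: (x - 1) + 7 = 11.
Step 4. [(x - 1) + 7 = 11] the outer +7 inverts by subtracting 7, so sub: x - 1 = 4.
Step 5. [x - 1 = 4] add 1: x sits inside (… - 1). So sub: x = 5.

Answer: x ∈ {5}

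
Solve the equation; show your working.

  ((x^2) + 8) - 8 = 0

Step 1. [((x^2) + 8) - 8 = 0] -8 is outermost — add 8 both sides. So sub: (x^2) + 8 = 8.
Step 2. [(x^2) + 8 = 8] peel the +8: subtract 8 from each side ⇒ sub: x^2 = 0.
Step 3. [x^2 = 0] LHS squared, RHS 0 ≥ 0: apply √ (±) ⇒ sqrt: x = 0.

Answer: x ∈ {0}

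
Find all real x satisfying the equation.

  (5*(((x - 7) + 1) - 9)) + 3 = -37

Step 1. [(5*(((x - 7) + 1) - 9)) + 3 = -37] peel the +3: subtract 3 from each side ⇒ sub: 5*(((x - 7) + 1) - 9) = -40.
Step 2. [5*(((x - 7) + 1) - 9) = -40] divide by the outer 5. So div: ((x - 7) + 1) - 9 = -8.
Step 3. [((x - 7) + 1) - 9 = -8] -9 is outermost — add 9 both sides. So sub: (x - 7) + 1 = 1.
Step 4. [(x - 7) + 1 = 1] +1 is outermost — subtract 1 both sides ⇒ sub: x - 7 = 0.
Step 5. [x - 7 = 0] -7 is outermost — add 7 both sides. So sub: x = 7.

Answer: x ∈ {7}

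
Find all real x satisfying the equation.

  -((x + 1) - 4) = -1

Step 1. [-((x + 1) - 4) = -1] flip signs both sides ⇒ neg: (x + 1) - 4 = 1.
Step 2. [(x + 1) - 4 = 1] the outer -4 inverts by adding 4 ⇒ sub: x + 1 = 5.
Step 3. [x + 1 = 5] +1 is outermost — subtract 1 both sides, so sub: x = 4.

Answer: x ∈ {4}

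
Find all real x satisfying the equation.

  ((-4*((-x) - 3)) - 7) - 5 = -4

Step 1. [((-4*((-x) - 3)) - 7) - 5 = -4] -5 is outermost — add 5 both sides ⇒ sub: (-4*((-x) - 3)) - 7 = 1.
Step 2. [(-4*((-x) - 3)) - 7 = 1] -7 is outermost — add 7 both sides, so sub: -4*((-x) - 3) = 8.
Step 3. [-4*((-x) - 3) = 8] -4·(inner) — divide through by -4. So div: (-x) - 3 = -2.
Step 4. [(-x) - 3 = -2] add 3: x sits inside (… - 3). So sub: -x = 1.
Step 5. [-x = 1] flip signs both sides ⇒ neg: x = -1.

Answer: x ∈ {-1}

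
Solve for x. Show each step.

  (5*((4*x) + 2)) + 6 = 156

Step 1. [(5*((4*x) + 2)) + 6 = 156] +6 is outermost — subtract 6 both sides ⇒ sub: 5*((4*x) + 2) = 150.
Step 2. [5*((4*x) + 2) = 150] LHS = 5·(…); ÷5 both sides, so div: (4*x) + 2 = 30.
Step 3. [(4*x) + 2 = 30] subtract 2: x sits inside (… + 2) ⇒ sub: 4*x = 28.
Step 4. [4*x = 28] 4·(inner) — divide through by 4. So div: x = 7.

Answer: x ∈ {7}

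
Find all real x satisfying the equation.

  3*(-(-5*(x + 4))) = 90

Step 1. [3*(-(-5*(x + 4))) = 90] LHS = 3·(…); ÷3 both sides ⇒ div: -(-5*(x + 4)) = 30.
Step 2. [-(-5*(x + 4)) = 30] leading − — multiply by −1, so neg: -5*(x + 4) = -30.
Step 3. [-5*(x + 4) = -30] leading coefficient -5: divide by -5. So div: x + 4 = 6.
Step 4. [x + 4 = 6] 4 comes off first (subtract 4). So sub: x = 2.

Answer: x ∈ {2}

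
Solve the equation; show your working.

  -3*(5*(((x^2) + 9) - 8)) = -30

Step 1. [-3*(5*(((x^2) + 9) - 8)) = -30] divide by the outer -3, so div: 5*(((x^2) + 9) - 8) = 10.
Step 2. [5*(((x^2) + 9) - 8) = 10] 5·(inner) — divide through by 5. So div: ((x^2) + 9) - 8 = 2.
Step 3. [((x^2) + 9) - 8 = 2] add 8: x sits inside (… - 8) ⇒ sub: (x^2) + 9 = 10.
Step 4. [(x^2) + 9 = 10] the outer +9 inverts by subtracting 9 ⇒ sub: x^2 = 1.
Step 5. [x^2 = 1] √ both sides: 1 ≥ 0 gives two branches. So sqrt: x = 1 or -1.

Answer: x ∈ {-1, 1}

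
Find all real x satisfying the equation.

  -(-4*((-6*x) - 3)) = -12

Step 1. [-(-4*((-6*x) - 3)) = -12] flip signs both sides. So neg: -4*((-6*x) - 3) = 12.
Step 2. [-4*((-6*x) - 3) = 12] leading coefficient -4: divide by -4 ⇒ div: (-6*x) - 3 = -3.
Step 3. [(-6*x) - 3 = -3] -3 is outermost — add 3 both sides. So sub: -6*x = 0.
Step 4. [-6*x = 0] divide by the outer -6, so div: x = 0.

Answer: x ∈ {0}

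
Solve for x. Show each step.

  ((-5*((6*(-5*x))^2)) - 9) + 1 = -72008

Step 1. [((-5*((6*(-5*x))^2)) - 9) + 1 = -72008] +1 is outermost — subtract 1 both sides. So sub: (-5*((6*(-5*x))^2)) - 9 = -72009.
Step 2. [(-5*((6*(-5*x))^2)) - 9 = -72009] 9 comes off first (add 9). So sub: -5*((6*(-5*x))^2) = -72000.
Step 3. [-5*((6*(-5*x))^2) = -72000] -5 out front; divide by -5. So div: (6*(-5*x))^2 = 14400.
Step 4. [(6*(-5*x))^2 = 14400] 14400 ≥ 0, LHS is (·)² — take ±√, so sqrt: 6*(-5*x) = 120 or -120.
Step 5. [6*(-5*x) = 120 or -120] divide by the outer 6 ⇒ div: -5*x = 20 or -20.
Step 6. [-5*x = 20 or -20] leading coefficient -5: divide by -5. So div: x = -4 or 4.

Answer: x ∈ {-4, 4}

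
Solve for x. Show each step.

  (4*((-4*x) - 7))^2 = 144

Step 1. [(4*((-4*x) - 7))^2 = 144] 144 ≥ 0, LHS is (·)² — take ±√ ⇒ sqrt: 4*((-4*x) - 7) = 12 or -12.
Step 2. [4*((-4*x) - 7) = 12 or -12] 4·(inner) — divide through by 4. So div: (-4*x) - 7 = 3 or -3.
Step 3. [(-4*x) - 7 = 3 or -3] peel the -7: add 7 from each side, so sub: -4*x = 10 or 4.
Step 4. [-4*x = 10 or 4] LHS = -4·(…); ÷-4 both sides. So div: x = -5/2 or -1.

Answer: x ∈ {-5/2, -1}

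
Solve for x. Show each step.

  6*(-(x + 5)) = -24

Step 1. [6*(-(x + 5)) = -24] 6 out front; divide by 6 ⇒ div: -(x + 5) = -4.
Step 2. [-(x + 5) = -4] leading − — multiply by −1, so neg: x + 5 = 4.
Step 3. [x + 5 = 4] the outer +5 inverts by subtracting 5. So sub: x = -1.

Answer: x ∈ {-1}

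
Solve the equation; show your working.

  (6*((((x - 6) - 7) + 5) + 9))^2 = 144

Step 1. [(6*((((x - 6) - 7) + 5) + 9))^2 = 144] √ both sides: 144 ≥ 0 gives two branches, so sqrt: 6*((((x - 6) - 7) + 5) + 9) = 12 or -12.
Step 2. [6*((((x - 6) - 7) + 5) + 9) = 12 or -12] 6 out front; divide by 6 ⇒ div: (((x - 6) - 7) + 5) + 9 = 2 or -2.
Step 3. [(((x - 6) - 7) + 5) + 9 = 2 or -2] peel the +9: subtract 9 from each side. So sub: ((x - 6) - 7) + 5 = -7 or -11.
Step 4. [((x - 6) - 7) + 5 = -7 or -11] peel the +5: subtract 5 from each side, so sub: (x - 6) - 7 = -12 or -16.
Step 5. [(x - 6) - 7 = -12 or -16] peel the -7: add 7 from each side, so sub: x - 6 = -5 or -9.
Step 6. [x - 6 = -5 or -9] 6 comes off first (add 6). So sub: x = 1 or -3.

Answer: x ∈ {-3, 1}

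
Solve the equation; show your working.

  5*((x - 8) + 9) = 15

Step 1. [5*((x - 8) + 9) = 15] 5·(inner) — divide through by 5. So div: (x - 8) + 9 = 3.
Step 2. [(x - 8) + 9 = 3] subtract 9: x sits inside (… + 9). So sub: x - 8 = -6.
Step 3. [x - 8 = -6] peel the -8: add 8 from each side ⇒ sub: x = 2.

Answer: x ∈ {2}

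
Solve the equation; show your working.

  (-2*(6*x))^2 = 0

Step 1. [(-2*(6*x))^2 = 0] 0 ≥ 0, LHS is (·)² — take ±√, so sqrt: -2*(6*x) = 0.
Step 2. [-2*(6*x) = 0] leading coefficient -2: divide by -2. So div: 6*x = 0.
Step 3. [6*x = 0] divide by the outer 6. So div: x = 0.

Answer: x ∈ {0}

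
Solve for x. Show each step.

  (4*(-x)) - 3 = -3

Step 1. [(4*(-x)) - 3 = -3] add 3: x sits inside (… - 3), so sub: 4*(-x) = 0.
Step 2. [4*(-x) = 0] 4·(inner) — divide through by 4, so div: -x = 0.
Step 3. [-x = 0] leading − — multiply by −1, so neg: x = 0.

Answer: x ∈ {0}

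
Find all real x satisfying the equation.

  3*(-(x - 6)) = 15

Step 1. [3*(-(x - 6)) = 15] LHS = 3·(…); ÷3 both sides ⇒ div: -(x - 6) = 5.
Step 2. [-(x - 6) = 5] LHS negated; negate both sides, so neg: x - 6 = -5.
Step 3. [x - 6 = -5] peel the -6: add 6 from each side ⇒ sub: x = 1.

Answer: x ∈ {1}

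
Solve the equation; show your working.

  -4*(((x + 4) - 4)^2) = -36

Step 1. [-4*(((x + 4) - 4)^2) = -36] divide by the outer -4 ⇒ div: ((x + 4) - 4)^2 = 9.
Step 2. [((x + 4) - 4)^2 = 9] √ both sides: 9 ≥ 0 gives two branches ⇒ sqrt: (x + 4) - 4 = 3 or -3.
Step 3. [(x + 4) - 4 = 3 or -3] the outer -4 inverts by adding 4, so sub: x + 4 = 7 or 1.
Step 4. [x + 4 = 7 or 1] the outer +4 inverts by subtracting 4, so sub: x = 3 or -3.

Answer: x ∈ {-3, 3}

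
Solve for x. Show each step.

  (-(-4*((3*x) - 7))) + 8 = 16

Step 1. [(-(-4*((3*x) - 7))) + 8 = 16] +8 is outermost — subtract 8 both sides ⇒ sub: -(-4*((3*x) - 7)) = 8.
Step 2. [-(-4*((3*x) - 7)) = 8] leading − — multiply by −1 ⇒ neg: -4*((3*x) - 7) = -8.
Step 3. [-4*((3*x) - 7) = -8] divide by the outer -4 ⇒ div: (3*x) - 7 = 2.
Step 4. [(3*x) - 7 = 2] the outer -7 inverts by adding 7 ⇒ sub: 3*x = 9.
Step 5. [3*x = 9] leading coefficient 3: divide by 3 ⇒ div: x = 3.

Answer: x ∈ {3}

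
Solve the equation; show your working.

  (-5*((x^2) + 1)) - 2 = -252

Step 1. [(-5*((x^2) + 1)) - 2 = -252] peel the -2: add 2 from each side. So sub: -5*((x^2) + 1) = -250.
Step 2. [-5*((x^2) + 1) = -250] -5 out front; divide by -5, so div: (x^2) + 1 = 50.
Step 3. [(x^2) + 1 = 50] peel the +1: subtract 1 from each side. So sub: x^2 = 49.
Step 4. [x^2 = 49] LHS squared, RHS 49 ≥ 0: apply √ (±), so sqrt: x = 7 or -7.

Answer: x ∈ {-7, 7}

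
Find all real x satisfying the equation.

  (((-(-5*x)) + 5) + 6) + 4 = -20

Step 1. [(((-(-5*x)) + 5) + 6) + 4 = -20] 4 comes off first (subtract 4) ⇒ sub: ((-(-5*x)) + 5) + 6 = -24.
Step 2. [((-(-5*x)) + 5) + 6 = -24] subtract 6: x sits inside (… + 6), so sub: (-(-5*x)) + 5 = -30.
Step 3. [(-(-5*x)) + 5 = -30] peel the +5: subtract 5 from each side. So sub: -(-5*x) = -35.
Step 4. [-(-5*x) = -35] flip signs both sides ⇒ neg: -5*x = 35.
Step 5. [-5*x = 35] -5 out front; divide by -5. So div: x = -7.

Answer: x ∈ {-7}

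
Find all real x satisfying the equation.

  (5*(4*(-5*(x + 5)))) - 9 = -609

Step 1. [(5*(4*(-5*(x + 5)))) - 9 = -609] the outer -9 inverts by adding 9 ⇒ sub: 5*(4*(-5*(x + 5))) = -600.
Step 2. [5*(4*(-5*(x + 5))) = -600] 5·(inner) — divide through by 5, so div: 4*(-5*(x + 5)) = -120.
Step 3. [4*(-5*(x + 5)) = -120] divide by the outer 4 ⇒ div: -5*(x + 5) = -30.
Step 4. [-5*(x + 5) = -30] leading coefficient -5: divide by -5, so div: x + 5 = 6.
Step 5. [x + 5 = 6] the outer +5 inverts by subtracting 5 ⇒ sub: x = 1.

Answer: x ∈ {1}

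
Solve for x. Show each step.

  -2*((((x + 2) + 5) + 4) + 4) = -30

Step 1. [-2*((((x + 2) + 5) + 4) + 4) = -30] -2·(inner) — divide through by -2 ⇒ div: (((x + 2) + 5) + 4) + 4 = 15.
Step 2. [(((x + 2) + 5) + 4) + 4 = 15] the outer +4 inverts by subtracting 4 ⇒ sub: ((x + 2) + 5) + 4 = 11.
Step 3. [((x + 2) + 5) + 4 = 11] 4 comes off first (subtract 4), so sub: (x + 2) + 5 = 7.
Step 4. [(x + 2) + 5 = 7] peel the +5: subtract 5 from each side. So sub: x + 2 = 2.
Step 5. [x + 2 = 2] +2 is outermost — subtract 2 both sides, so sub: x = 0.

Answer: x ∈ {0}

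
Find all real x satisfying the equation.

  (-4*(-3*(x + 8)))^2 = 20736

Step 1. [(-4*(-3*(x + 8)))^2 = 20736] √ both sides: 20736 ≥ 0 gives two branches, so sqrt: -4*(-3*(x + 8)) = 144 or -144.
Step 2. [-4*(-3*(x + 8)) = 144 or -144] LHS = -4·(…); ÷-4 both sides, so div: -3*(x + 8) = -36 or 36.
Step 3. [-3*(x + 8) = -36 or 36] -3·(inner) — divide through by -3. So div: x + 8 = 12 or -12.
Step 4. [x + 8 = 12 or -12] +8 is outermost — subtract 8 both sides, so sub: x = 4 or -20.

Answer: x ∈ {-20, 4}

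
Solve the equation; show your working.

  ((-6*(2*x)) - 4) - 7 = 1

Step 1. [((-6*(2*x)) - 4) - 7 = 1] peel the -7: add 7 from each side ⇒ sub: (-6*(2*x)) - 4 = 8.
Step 2. [(-6*(2*x)) - 4 = 8] add 4: x sits inside (… - 4). So sub: -6*(2*x) = 12.
Step 3. [-6*(2*x) = 12] -6 out front; divide by -6. So div: 2*x = -2.
Step 4. [2*x = -2] LHS = 2·(…); ÷2 both sides ⇒ div: x = -1.

Answer: x ∈ {-1}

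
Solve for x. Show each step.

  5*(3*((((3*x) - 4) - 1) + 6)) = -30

Step 1. [5*(3*((((3*x) - 4) - 1) + 6)) = -30] leading coefficient 5: divide by 5, so div: 3*((((3*x) - 4) - 1) + 6) = -6.
Step 2. [3*((((3*x) - 4) - 1) + 6) = -6] divide by the outer 3. So div: (((3*x) - 4) - 1) + 6 = -2.
Step 3. [(((3*x) - 4) - 1) + 6 = -2] the outer +6 inverts by subtracting 6. So sub: ((3*x) - 4) - 1 = -8.
Step 4. [((3*x) - 4) - 1 = -8] 1 comes off first (add 1) ⇒ sub: (3*x) - 4 = -7.
Step 5. [(3*x) - 4 = -7] 4 comes off first (add 4). So sub: 3*x = -3.
Step 6. [3*x = -3] 3·(inner) — divide through by 3 ⇒ div: x = -1.

Answer: x ∈ {-1}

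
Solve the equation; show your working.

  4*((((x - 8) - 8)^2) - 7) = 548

Step 1. [4*((((x - 8) - 8)^2) - 7) = 548] 4 out front; divide by 4, so div: (((x - 8) - 8)^2) - 7 = 137.
Step 2. [(((x - 8) - 8)^2) - 7 = 137] the outer -7 inverts by adding 7. So sub: ((x - 8) - 8)^2 = 144.
Step 3. [((x - 8) - 8)^2 = 144] √ both sides: 144 ≥ 0 gives two branches ⇒ sqrt: (x - 8) - 8 = 12 or -12.
Step 4. [(x - 8) - 8 = 12 or -12] add 8: x sits inside (… - 8), so sub: x - 8 = 20 or -4.
Step 5. [x - 8 = 20 or -4] the outer -8 inverts by adding 8 ⇒ sub: x = 28 or 4.

Answer: x ∈ {4, 28}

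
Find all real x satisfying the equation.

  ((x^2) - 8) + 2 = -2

Step 1. [((x^2) - 8) + 2 = -2] the outer +2 inverts by subtracting 2 ⇒ sub: (x^2) - 8 = -4.
Step 2. [(x^2) - 8 = -4] add 8: x sits inside (… - 8) ⇒ sub: x^2 = 4.
Step 3. [x^2 = 4] √ both sides: 4 ≥ 0 gives two branches, so sqrt: x = 2 or -2.

Answer: x ∈ {-2, 2}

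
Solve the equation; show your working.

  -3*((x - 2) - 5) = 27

Step 1. [-3*((x - 2) - 5) = 27] -3·(inner) — divide through by -3, so div: (x - 2) - 5 = -9.
Step 2. [(x - 2) - 5 = -9] -5 is outermost — add 5 both sides, so sub: x - 2 = -4.
Step 3. [x - 2 = -4] -2 is outermost — add 2 both sides, so sub: x = -2.

Answer: x ∈ {-2}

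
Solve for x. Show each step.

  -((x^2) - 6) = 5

Step 1. [-((x^2) - 6) = 5] LHS negated; negate both sides. So neg: (x^2) - 6 = -5.
Step 2. [(x^2) - 6 = -5] the outer -6 inverts by adding 6, so sub: x^2 = 1.
Step 3. [x^2 = 1] √ both sides: 1 ≥ 0 gives two branches ⇒ sqrt: x = 1 or -1.

Answer: x ∈ {-1, 1}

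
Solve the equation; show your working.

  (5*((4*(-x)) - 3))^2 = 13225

Step 1. [(5*((4*(-x)) - 3))^2 = 13225] 13225 ≥ 0, LHS is (·)² — take ±√. So sqrt: 5*((4*(-x)) - 3) = 115 or -115.
Step 2. [5*((4*(-x)) - 3) = 115 or -115] 5 out front; divide by 5, so div: (4*(-x)) - 3 = 23 or -23.
Step 3. [(4*(-x)) - 3 = 23 or -23] add 3: x sits inside (… - 3) ⇒ sub: 4*(-x) = 26 or -20.
Step 4. [4*(-x) = 26 or -20] 4 out front; divide by 4, so div: -x = 13/2 or -5.
Step 5. [-x = 13/2 or -5] leading − — multiply by −1. So neg: x = -13/2 or 5.

Answer: x ∈ {-13/2, 5}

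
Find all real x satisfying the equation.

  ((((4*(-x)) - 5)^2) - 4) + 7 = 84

Step 1. [((((4*(-x)) - 5)^2) - 4) + 7 = 84] +7 is outermost — subtract 7 both sides ⇒ sub: (((4*(-x)) - 5)^2) - 4 = 77.
Step 2. [(((4*(-x)) - 5)^2) - 4 = 77] -4 is outermost — add 4 both sides, so sub: ((4*(-x)) - 5)^2 = 81.
Step 3. [((4*(-x)) - 5)^2 = 81] 81 ≥ 0, LHS is (·)² — take ±√, so sqrt: (4*(-x)) - 5 = 9 or -9.
Step 4. [(4*(-x)) - 5 = 9 or -9] peel the -5: add 5 from each side. So sub: 4*(-x) = 14 or -4.
Step 5. [4*(-x) = 14 or -4] divide by the outer 4 ⇒ div: -x = 7/2 or -1.
Step 6. [-x = 7/2 or -1] leading − — multiply by −1. So neg: x = -7/2 or 1.

Answer: x ∈ {-7/2, 1}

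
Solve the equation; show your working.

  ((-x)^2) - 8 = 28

Step 1. [((-x)^2) - 8 = 28] peel the -8: add 8 from each side, so sub: (-x)^2 = 36.
Step 2. [(-x)^2 = 36] LHS squared, RHS 36 ≥ 0: apply √ (±) ⇒ sqrt: -x = 6 or -6.
Step 3. [-x = 6 or -6] LHS negated; negate both sides ⇒ neg: x = -6 or 6.

Answer: x ∈ {-6, 6}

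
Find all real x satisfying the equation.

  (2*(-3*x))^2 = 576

Step 1. [(2*(-3*x))^2 = 576] 576 ≥ 0, LHS is (·)² — take ±√, so sqrt: 2*(-3*x) = 24 or -24.
Step 2. [2*(-3*x) = 24 or -24] divide by the outer 2 ⇒ div: -3*x = 12 or -12.
Step 3. [-3*x = 12 or -12] -3 out front; divide by -3 ⇒ div: x = -4 or 4.

Answer: x ∈ {-4, 4}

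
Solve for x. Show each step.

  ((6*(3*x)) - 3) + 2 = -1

Step 1. [((6*(3*x)) - 3) + 2 = -1] +2 is outermost — subtract 2 both sides. So sub: (6*(3*x)) - 3 = -3.
Step 2. [(6*(3*x)) - 3 = -3] peel the -3: add 3 from each side, so sub: 6*(3*x) = 0.
Step 3. [6*(3*x) = 0] 6·(inner) — divide through by 6, so div: 3*x = 0.
Step 4. [3*x = 0] 3 out front; divide by 3 ⇒ div: x = 0.

Answer: x ∈ {0}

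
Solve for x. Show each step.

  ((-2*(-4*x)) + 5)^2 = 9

Step 1. [((-2*(-4*x)) + 5)^2 = 9] √ both sides: 9 ≥ 0 gives two branches, so sqrt: (-2*(-4*x)) + 5 = 3 or -3.
Step 2. [(-2*(-4*x)) + 5 = 3 or -3] peel the +5: subtract 5 from each side, so sub: -2*(-4*x) = -2 or -8.
Step 3. [-2*(-4*x) = -2 or -8] -2·(inner) — divide through by -2, so div: -4*x = 1 or 4.
Step 4. [-4*x = 1 or 4] -4 out front; divide by -4 ⇒ div: x = -1/4 or -1.

Answer: x ∈ {-1, -1/4}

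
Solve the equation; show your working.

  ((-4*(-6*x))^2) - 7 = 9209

Step 1. [((-4*(-6*x))^2) - 7 = 9209] 7 comes off first (add 7). So sub: (-4*(-6*x))^2 = 9216.
Step 2. [(-4*(-6*x))^2 = 9216] √ both sides: 9216 ≥ 0 gives two branches ⇒ sqrt: -4*(-6*x) = 96 or -96.
Step 3. [-4*(-6*x) = 96 or -96] -4 out front; divide by -4, so div: -6*x = -24 or 24.
Step 4. [-6*x = -24 or 24] LHS = -6·(…); ÷-6 both sides, so div: x = 4 or -4.

Answer: x ∈ {-4, 4}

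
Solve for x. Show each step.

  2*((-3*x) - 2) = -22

Step 1. [2*((-3*x) - 2) = -22] 2·(inner) — divide through by 2. So div: (-3*x) - 2 = -11.
Step 2. [(-3*x) - 2 = -11] add 2: x sits inside (… - 2). So sub: -3*x = -9.
Step 3. [-3*x = -9] divide by the outer -3. So div: x = 3.

Answer: x ∈ {3}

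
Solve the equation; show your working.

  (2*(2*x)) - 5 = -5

Step 1. [(2*(2*x)) - 5 = -5] -5 is outermost — add 5 both sides, so sub: 2*(2*x) = 0.
Step 2. [2*(2*x) = 0] divide by the outer 2, so div: 2*x = 0.
Step 3. [2*x = 0] LHS = 2·(…); ÷2 both sides, so div: x = 0.

Answer: x ∈ {0}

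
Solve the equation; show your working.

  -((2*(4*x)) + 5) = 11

Step 1. [-((2*(4*x)) + 5) = 11] leading − — multiply by −1. So neg: (2*(4*x)) + 5 = -11.
Step 2. [(2*(4*x)) + 5 = -11] subtract 5: x sits inside (… + 5) ⇒ sub: 2*(4*x) = -16.
Step 3. [2*(4*x) = -16] 2·(inner) — divide through by 2 ⇒ div: 4*x = -8.
Step 4. [4*x = -8] 4 out front; divide by 4, so div: x = -2.

Answer: x ∈ {-2}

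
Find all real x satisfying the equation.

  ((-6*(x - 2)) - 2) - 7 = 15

Step 1. [((-6*(x - 2)) - 2) - 7 = 15] peel the -7: add 7 from each side ⇒ sub: (-6*(x - 2)) - 2 = 22.
Step 2. [(-6*(x - 2)) - 2 = 22] -2 is outermost — add 2 both sides ⇒ sub: -6*(x - 2) = 24.
Step 3. [-6*(x - 2) = 24] -6 out front; divide by -6. So div: x - 2 = -4.
Step 4. [x - 2 = -4] -2 is outermost — add 2 both sides. So sub: x = -2.

Answer: x ∈ {-2}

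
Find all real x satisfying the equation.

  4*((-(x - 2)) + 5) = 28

Step 1. [4*((-(x - 2)) + 5) = 28] 4·(inner) — divide through by 4, so div: (-(x - 2)) + 5 = 7.
Step 2. [(-(x - 2)) + 5 = 7] subtract 5: x sits inside (… + 5) ⇒ sub: -(x - 2) = 2.
Step 3. [-(x - 2) = 2] leading − — multiply by −1, so neg: x - 2 = -2.
Step 4. [x - 2 = -2] peel the -2: add 2 from each side ⇒ sub: x = 0.

Answer: x ∈ {0}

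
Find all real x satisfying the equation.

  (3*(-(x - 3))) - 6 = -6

Step 1. [(3*(-(x - 3))) - 6 = -6] 3 divides every term; factor it out. So factor: (-(x - 3)) - 2 = -2.
Step 2. [(-(x - 3)) - 2 = -2] the outer -2 inverts by adding 2, so sub: -(x - 3) = 0.
Step 3. [-(x - 3) = 0] LHS negated; negate both sides ⇒ neg: x - 3 = 0.
Step 4. [x - 3 = 0] -3 is outermost — add 3 both sides. So sub: x = 3.

Answer: x ∈ {3}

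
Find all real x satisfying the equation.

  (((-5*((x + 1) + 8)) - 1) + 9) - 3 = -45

Step 1. [(((-5*((x + 1) + 8)) - 1) + 9) - 3 = -45] -3 is outermost — add 3 both sides ⇒ sub: ((-5*((x + 1) + 8)) - 1) + 9 = -42.
Step 2. [((-5*((x + 1) + 8)) - 1) + 9 = -42] +9 is outermost — subtract 9 both sides, so sub: (-5*((x + 1) + 8)) - 1 = -51.
Step 3. [(-5*((x + 1) + 8)) - 1 = -51] -1 is outermost — add 1 both sides ⇒ sub: -5*((x + 1) + 8) = -50.
Step 4. [-5*((x + 1) + 8) = -50] -5 out front; divide by -5 ⇒ div: (x + 1) + 8 = 10.
Step 5. [(x + 1) + 8 = 10] subtract 8: x sits inside (… + 8) ⇒ sub: x + 1 = 2.
Step 6. [x + 1 = 2] subtract 1: x sits inside (… + 1), so sub: x = 1.

Answer: x ∈ {1}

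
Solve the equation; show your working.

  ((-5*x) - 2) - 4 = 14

Step 1. [((-5*x) - 2) - 4 = 14] 4 comes off first (add 4), so sub: (-5*x) - 2 = 18.
Step 2. [(-5*x) - 2 = 18] the outer -2 inverts by adding 2, so sub: -5*x = 20.
Step 3. [-5*x = 20] divide by the outer -5, so div: x = -4.

Answer: x ∈ {-4}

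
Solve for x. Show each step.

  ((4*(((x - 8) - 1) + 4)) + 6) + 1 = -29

Step 1. [((4*(((x - 8) - 1) + 4)) + 6) + 1 = -29] peel the +1: subtract 1 from each side. So sub: (4*(((x - 8) - 1) + 4)) + 6 = -30.
Step 2. [(4*(((x - 8) - 1) + 4)) + 6 = -30] peel the +6: subtract 6 from each side, so sub: 4*(((x - 8) - 1) + 4) = -36.
Step 3. [4*(((x - 8) - 1) + 4) = -36] 4 out front; divide by 4 ⇒ div: ((x - 8) - 1) + 4 = -9.
Step 4. [((x - 8) - 1) + 4 = -9] the outer +4 inverts by subtracting 4. So sub: (x - 8) - 1 = -13.
Step 5. [(x - 8) - 1 = -13] peel the -1: add 1 from each side, so sub: x - 8 = -12.
Step 6. [x - 8 = -12] -8 is outermost — add 8 both sides, so sub: x = -4.

Answer: x ∈ {-4}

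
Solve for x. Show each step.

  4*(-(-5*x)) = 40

Step 1. [4*(-(-5*x)) = 40] 4·(inner) — divide through by 4. So div: -(-5*x) = 10.
Step 2. [-(-5*x) = 10] leading − — multiply by −1. So neg: -5*x = -10.
Step 3. [-5*x = -10] -5 out front; divide by -5, so div: x = 2.

Answer: x ∈ {2}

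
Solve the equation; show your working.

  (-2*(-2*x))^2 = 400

Step 1. [(-2*(-2*x))^2 = 400] LHS squared, RHS 400 ≥ 0: apply √ (±), so sqrt: -2*(-2*x) = 20 or -20.
Step 2. [-2*(-2*x) = 20 or -20] -2·(inner) — divide through by -2 ⇒ div: -2*x = -10 or 10.
Step 3. [-2*x = -10 or 10] divide by the outer -2. So div: x = 5 or -5.

Answer: x ∈ {-5, 5}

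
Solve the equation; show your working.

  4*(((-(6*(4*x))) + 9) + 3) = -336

Step 1. [4*(((-(6*(4*x))) + 9) + 3) = -336] LHS = 4·(…); ÷4 both sides. So div: ((-(6*(4*x))) + 9) + 3 = -84.
Step 2. [((-(6*(4*x))) + 9) + 3 = -84] 3 comes off first (subtract 3). So sub: (-(6*(4*x))) + 9 = -87.
Step 3. [(-(6*(4*x))) + 9 = -87] subtract 9: x sits inside (… + 9), so sub: -(6*(4*x)) = -96.
Step 4. [-(6*(4*x)) = -96] LHS negated; negate both sides, so neg: 6*(4*x) = 96.
Step 5. [6*(4*x) = 96] divide by the outer 6, so div: 4*x = 16.
Step 6. [4*x = 16] LHS = 4·(…); ÷4 both sides. So div: x = 4.

Answer: x ∈ {4}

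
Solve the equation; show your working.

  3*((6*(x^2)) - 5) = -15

Step 1. [3*((6*(x^2)) - 5) = -15] 3 out front; divide by 3 ⇒ div: (6*(x^2)) - 5 = -5.
Step 2. [(6*(x^2)) - 5 = -5] add 5: x sits inside (… - 5), so sub: 6*(x^2) = 0.
Step 3. [6*(x^2) = 0] leading coefficient 6: divide by 6 ⇒ div: x^2 = 0.
Step 4. [x^2 = 0] LHS squared, RHS 0 ≥ 0: apply √ (±). So sqrt: x = 0.

Answer: x ∈ {0}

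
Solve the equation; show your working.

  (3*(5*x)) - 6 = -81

Step 1. [(3*(5*x)) - 6 = -81] the outer -6 inverts by adding 6, so sub: 3*(5*x) = -75.
Step 2. [3*(5*x) = -75] divide by the outer 3, so div: 5*x = -25.
Step 3. [5*x = -25] divide by the outer 5, so div: x = -5.

Answer: x ∈ {-5}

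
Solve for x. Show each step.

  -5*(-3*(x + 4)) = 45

Step 1. [-5*(-3*(x + 4)) = 45] divide by the outer -5. So div: -3*(x + 4) = -9.
Step 2. [-3*(x + 4) = -9] LHS = -3·(…); ÷-3 both sides. So div: x + 4 = 3.
Step 3. [x + 4 = 3] 4 comes off first (subtract 4) ⇒ sub: x = -1.

Answer: x ∈ {-1}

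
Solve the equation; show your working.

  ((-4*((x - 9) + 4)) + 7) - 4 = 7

Step 1. [((-4*((x - 9) + 4)) + 7) - 4 = 7] the outer -4 inverts by adding 4 ⇒ sub: (-4*((x - 9) + 4)) + 7 = 11.
Step 2. [(-4*((x - 9) + 4)) + 7 = 11] the outer +7 inverts by subtracting 7. So sub: -4*((x - 9) + 4) = 4.
Step 3. [-4*((x - 9) + 4) = 4] leading coefficient -4: divide by -4. So div: (x - 9) + 4 = -1.
Step 4. [(x - 9) + 4 = -1] peel the +4: subtract 4 from each side ⇒ sub: x - 9 = -5.
Step 5. [x - 9 = -5] peel the -9: add 9 from each side ⇒ sub: x = 4.

Answer: x ∈ {4}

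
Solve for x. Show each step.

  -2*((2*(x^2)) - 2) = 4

Step 1. [-2*((2*(x^2)) - 2) = 4] divide by the outer -2, so div: (2*(x^2)) - 2 = -2.
Step 2. [(2*(x^2)) - 2 = -2] 2 | LHS and 2 | -2: pull 2 out, so factor: (x^2) - 1 = -1.
Step 3. [(x^2) - 1 = -1] 1 comes off first (add 1), so sub: x^2 = 0.
Step 4. [x^2 = 0] LHS squared, RHS 0 ≥ 0: apply √ (±). So sqrt: x = 0.

Answer: x ∈ {0}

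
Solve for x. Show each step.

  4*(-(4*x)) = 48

Step 1. [4*(-(4*x)) = 48] divide by the outer 4. So div: -(4*x) = 12.
Step 2. [-(4*x) = 12] LHS negated; negate both sides. So neg: 4*x = -12.
Step 3. [4*x = -12] leading coefficient 4: divide by 4, so div: x = -3.

Answer: x ∈ {-3}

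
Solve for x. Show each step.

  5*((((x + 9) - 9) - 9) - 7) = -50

Step 1. [5*((((x + 9) - 9) - 9) - 7) = -50] LHS = 5·(…); ÷5 both sides, so div: (((x + 9) - 9) - 9) - 7 = -10.
Step 2. [(((x + 9) - 9) - 9) - 7 = -10] add 7: x sits inside (… - 7). So sub: ((x + 9) - 9) - 9 = -3.
Step 3. [((x + 9) - 9) - 9 = -3] -9 is outermost — add 9 both sides, so sub: (x + 9) - 9 = 6.
Step 4. [(x + 9) - 9 = 6] the outer -9 inverts by adding 9, so sub: x + 9 = 15.
Step 5. [x + 9 = 15] the outer +9 inverts by subtracting 9. So sub: x = 6.

Answer: x ∈ {6}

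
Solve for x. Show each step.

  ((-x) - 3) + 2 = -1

Step 1. [((-x) - 3) + 2 = -1] +2 is outermost — subtract 2 both sides, so sub: (-x) - 3 = -3.
Step 2. [(-x) - 3 = -3] 3 comes off first (add 3), so sub: -x = 0.
Step 3. [-x = 0] leading − — multiply by −1 ⇒ neg: x = 0.

Answer: x ∈ {0}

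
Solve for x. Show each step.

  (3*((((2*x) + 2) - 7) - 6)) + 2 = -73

Step 1. [(3*((((2*x) + 2) - 7) - 6)) + 2 = -73] 2 comes off first (subtract 2) ⇒ sub: 3*((((2*x) + 2) - 7) - 6) = -75.
Step 2. [3*((((2*x) + 2) - 7) - 6) = -75] LHS = 3·(…); ÷3 both sides, so div: (((2*x) + 2) - 7) - 6 = -25.
Step 3. [(((2*x) + 2) - 7) - 6 = -25] -6 is outermost — add 6 both sides ⇒ sub: ((2*x) + 2) - 7 = -19.
Step 4. [((2*x) + 2) - 7 = -19] peel the -7: add 7 from each side, so sub: (2*x) + 2 = -12.
Step 5. [(2*x) + 2 = -12] subtract 2: x sits inside (… + 2) ⇒ sub: 2*x = -14.
Step 6. [2*x = -14] leading coefficient 2: divide by 2 ⇒ div: x = -7.

Answer: x ∈ {-7}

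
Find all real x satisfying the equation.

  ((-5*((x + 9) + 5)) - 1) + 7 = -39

Step 1. [((-5*((x + 9) + 5)) - 1) + 7 = -39] subtract 7: x sits inside (… + 7), so sub: (-5*((x + 9) + 5)) - 1 = -46.
Step 2. [(-5*((x + 9) + 5)) - 1 = -46] -1 is outermost — add 1 both sides. So sub: -5*((x + 9) + 5) = -45.
Step 3. [-5*((x + 9) + 5) = -45] divide by the outer -5 ⇒ div: (x + 9) + 5 = 9.
Step 4. [(x + 9) + 5 = 9] subtract 5: x sits inside (… + 5) ⇒ sub: x + 9 = 4.
Step 5. [x + 9 = 4] subtract 9: x sits inside (… + 9) ⇒ sub: x = -5.

Answer: x ∈ {-5}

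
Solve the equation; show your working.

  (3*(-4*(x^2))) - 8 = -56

Step 1. [(3*(-4*(x^2))) - 8 = -56] peel the -8: add 8 from each side. So sub: 3*(-4*(x^2)) = -48.
Step 2. [3*(-4*(x^2)) = -48] 3·(inner) — divide through by 3 ⇒ div: -4*(x^2) = -16.
Step 3. [-4*(x^2) = -16] -4 out front; divide by -4, so div: x^2 = 4.
Step 4. [x^2 = 4] √ both sides: 4 ≥ 0 gives two branches, so sqrt: x = 2 or -2.

Answer: x ∈ {-2, 2}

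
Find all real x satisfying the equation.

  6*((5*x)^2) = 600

Step 1. [6*((5*x)^2) = 600] divide by the outer 6. So div: (5*x)^2 = 100.
Step 2. [(5*x)^2 = 100] 100 ≥ 0, LHS is (·)² — take ±√ ⇒ sqrt: 5*x = 10 or -10.
Step 3. [5*x = 10 or -10] LHS = 5·(…); ÷5 both sides, so div: x = 2 or -2.

Answer: x ∈ {-2, 2}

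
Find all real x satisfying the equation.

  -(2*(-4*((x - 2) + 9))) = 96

Step 1. [-(2*(-4*((x - 2) + 9))) = 96] flip signs both sides. So neg: 2*(-4*((x - 2) + 9)) = -96.
Step 2. [2*(-4*((x - 2) + 9)) = -96] divide by the outer 2. So div: -4*((x - 2) + 9) = -48.
Step 3. [-4*((x - 2) + 9) = -48] divide by the outer -4, so div: (x - 2) + 9 = 12.
Step 4. [(x - 2) + 9 = 12] +9 is outermost — subtract 9 both sides, so sub: x - 2 = 3.
Step 5. [x - 2 = 3] -2 is outermost — add 2 both sides. So sub: x = 5.

Answer: x ∈ {5}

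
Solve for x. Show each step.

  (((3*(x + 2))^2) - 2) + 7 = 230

Step 1. [(((3*(x + 2))^2) - 2) + 7 = 230] the outer +7 inverts by subtracting 7. So sub: ((3*(x + 2))^2) - 2 = 223.
Step 2. [((3*(x + 2))^2) - 2 = 223] -2 is outermost — add 2 both sides ⇒ sub: (3*(x + 2))^2 = 225.
Step 3. [(3*(x + 2))^2 = 225] LHS squared, RHS 225 ≥ 0: apply √ (±). So sqrt: 3*(x + 2) = 15 or -15.
Step 4. [3*(x + 2) = 15 or -15] leading coefficient 3: divide by 3 ⇒ div: x + 2 = 5 or -5.
Step 5. [x + 2 = 5 or -5] 2 comes off first (subtract 2). So sub: x = 3 or -7.

Answer: x ∈ {-7, 3}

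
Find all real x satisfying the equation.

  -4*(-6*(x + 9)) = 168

Step 1. [-4*(-6*(x + 9)) = 168] divide by the outer -4 ⇒ div: -6*(x + 9) = -42.
Step 2. [-6*(x + 9) = -42] -6·(inner) — divide through by -6. So div: x + 9 = 7.
Step 3. [x + 9 = 7] +9 is outermost — subtract 9 both sides, so sub: x = -2.

Answer: x ∈ {-2}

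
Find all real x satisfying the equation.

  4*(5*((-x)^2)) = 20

Step 1. [4*(5*((-x)^2)) = 20] 4 out front; divide by 4. So div: 5*((-x)^2) = 5.
Step 2. [5*((-x)^2) = 5] LHS = 5·(…); ÷5 both sides. So div: (-x)^2 = 1.
Step 3. [(-x)^2 = 1] LHS squared, RHS 1 ≥ 0: apply √ (±). So sqrt: -x = 1 or -1.
Step 4. [-x = 1 or -1] flip signs both sides. So neg: x = -1 or 1.

Answer: x ∈ {-1, 1}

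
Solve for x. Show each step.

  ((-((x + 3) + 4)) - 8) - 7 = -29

Step 1. [((-((x + 3) + 4)) - 8) - 7 = -29] 7 comes off first (add 7). So sub: (-((x + 3) + 4)) - 8 = -22.
Step 2. [(-((x + 3) + 4)) - 8 = -22] 8 comes off first (add 8) ⇒ sub: -((x + 3) + 4) = -14.
Step 3. [-((x + 3) + 4) = -14] flip signs both sides ⇒ neg: (x + 3) + 4 = 14.
Step 4. [(x + 3) + 4 = 14] the outer +4 inverts by subtracting 4 ⇒ sub: x + 3 = 10.
Step 5. [x + 3 = 10] the outer +3 inverts by subtracting 3. So sub: x = 7.

Answer: x ∈ {7}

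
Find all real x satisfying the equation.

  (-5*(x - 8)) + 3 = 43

Step 1. [(-5*(x - 8)) + 3 = 43] +3 is outermost — subtract 3 both sides ⇒ sub: -5*(x - 8) = 40.
Step 2. [-5*(x - 8) = 40] divide by the outer -5 ⇒ div: x - 8 = -8.
Step 3. [x - 8 = -8] peel the -8: add 8 from each side, so sub: x = 0.

Answer: x ∈ {0}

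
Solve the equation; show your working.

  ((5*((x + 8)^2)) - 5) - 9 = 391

Step 1. [((5*((x + 8)^2)) - 5) - 9 = 391] peel the -9: add 9 from each side. So sub: (5*((x + 8)^2)) - 5 = 400.
Step 2. [(5*((x + 8)^2)) - 5 = 400] -5 is outermost — add 5 both sides, so sub: 5*((x + 8)^2) = 405.
Step 3. [5*((x + 8)^2) = 405] LHS = 5·(…); ÷5 both sides, so div: (x + 8)^2 = 81.
Step 4. [(x + 8)^2 = 81] LHS squared, RHS 81 ≥ 0: apply √ (±), so sqrt: x + 8 = 9 or -9.
Step 5. [x + 8 = 9 or -9] +8 is outermost — subtract 8 both sides ⇒ sub: x = 1 or -17.

Answer: x ∈ {-17, 1}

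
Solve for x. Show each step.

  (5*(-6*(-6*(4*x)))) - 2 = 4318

Step 1. [(5*(-6*(-6*(4*x)))) - 2 = 4318] add 2: x sits inside (… - 2) ⇒ sub: 5*(-6*(-6*(4*x))) = 4320.
Step 2. [5*(-6*(-6*(4*x))) = 4320] leading coefficient 5: divide by 5 ⇒ div: -6*(-6*(4*x)) = 864.
Step 3. [-6*(-6*(4*x)) = 864] leading coefficient -6: divide by -6, so div: -6*(4*x) = -144.
Step 4. [-6*(4*x) = -144] -6 out front; divide by -6. So div: 4*x = 24.
Step 5. [4*x = 24] leading coefficient 4: divide by 4. So div: x = 6.

Answer: x ∈ {6}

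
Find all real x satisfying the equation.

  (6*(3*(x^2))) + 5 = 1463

Step 1. [(6*(3*(x^2))) + 5 = 1463] the outer +5 inverts by subtracting 5, so sub: 6*(3*(x^2)) = 1458.
Step 2. [6*(3*(x^2)) = 1458] 6·(inner) — divide through by 6, so div: 3*(x^2) = 243.
Step 3. [3*(x^2) = 243] LHS = 3·(…); ÷3 both sides. So div: x^2 = 81.
Step 4. [x^2 = 81] LHS squared, RHS 81 ≥ 0: apply √ (±). So sqrt: x = 9 or -9.

Answer: x ∈ {-9, 9}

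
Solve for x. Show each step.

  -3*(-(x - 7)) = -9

Step 1. [-3*(-(x - 7)) = -9] -3·(inner) — divide through by -3, so div: -(x - 7) = 3.
Step 2. [-(x - 7) = 3] leading − — multiply by −1. So neg: x - 7 = -3.
Step 3. [x - 7 = -3] peel the -7: add 7 from each side, so sub: x = 4.

Answer: x ∈ {4}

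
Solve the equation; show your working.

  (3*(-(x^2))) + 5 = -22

Step 1. [(3*(-(x^2))) + 5 = -22] subtract 5: x sits inside (… + 5), so sub: 3*(-(x^2)) = -27.
Step 2. [3*(-(x^2)) = -27] LHS = 3·(…); ÷3 both sides. So div: -(x^2) = -9.
Step 3. [-(x^2) = -9] flip signs both sides ⇒ neg: x^2 = 9.
Step 4. [x^2 = 9] LHS squared, RHS 9 ≥ 0: apply √ (±) ⇒ sqrt: x = 3 or -3.

Answer: x ∈ {-3, 3}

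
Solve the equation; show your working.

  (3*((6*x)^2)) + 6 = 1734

Step 1. [(3*((6*x)^2)) + 6 = 1734] 3 divides every term; factor it out. So factor: ((6*x)^2) + 2 = 578.
Step 2. [((6*x)^2) + 2 = 578] +2 is outermost — subtract 2 both sides, so sub: (6*x)^2 = 576.
Step 3. [(6*x)^2 = 576] √ both sides: 576 ≥ 0 gives two branches, so sqrt: 6*x = 24 or -24.
Step 4. [6*x = 24 or -24] leading coefficient 6: divide by 6. So div: x = 4 or -4.

Answer: x ∈ {-4, 4}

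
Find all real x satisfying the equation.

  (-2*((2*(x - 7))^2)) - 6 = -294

Step 1. [(-2*((2*(x - 7))^2)) - 6 = -294] common factor -2 (LHS and -294) — divide through ⇒ factor: ((2*(x - 7))^2) + 3 = 147.
Step 2. [((2*(x - 7))^2) + 3 = 147] 3 comes off first (subtract 3), so sub: (2*(x - 7))^2 = 144.
Step 3. [(2*(x - 7))^2 = 144] LHS squared, RHS 144 ≥ 0: apply √ (±). So sqrt: 2*(x - 7) = 12 or -12.
Step 4. [2*(x - 7) = 12 or -12] divide by the outer 2, so div: x - 7 = 6 or -6.
Step 5. [x - 7 = 6 or -6] the outer -7 inverts by adding 7, so sub: x = 13 or 1.

Answer: x ∈ {1, 13}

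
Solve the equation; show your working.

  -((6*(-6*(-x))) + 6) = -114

Step 1. [-((6*(-6*(-x))) + 6) = -114] LHS negated; negate both sides. So neg: (6*(-6*(-x))) + 6 = 114.
Step 2. [(6*(-6*(-x))) + 6 = 114] common factor 6 (LHS and 114) — divide through. So factor: (-6*(-x)) + 1 = 19.
Step 3. [(-6*(-x)) + 1 = 19] subtract 1: x sits inside (… + 1), so sub: -6*(-x) = 18.
Step 4. [-6*(-x) = 18] LHS = -6·(…); ÷-6 both sides. So div: -x = -3.
Step 5. [-x = -3] leading − — multiply by −1, so neg: x = 3.

Answer: x ∈ {3}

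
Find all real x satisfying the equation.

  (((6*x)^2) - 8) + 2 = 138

Step 1. [(((6*x)^2) - 8) + 2 = 138] 2 comes off first (subtract 2). So sub: ((6*x)^2) - 8 = 136.
Step 2. [((6*x)^2) - 8 = 136] 8 comes off first (add 8). So sub: (6*x)^2 = 144.
Step 3. [(6*x)^2 = 144] LHS squared, RHS 144 ≥ 0: apply √ (±). So sqrt: 6*x = 12 or -12.
Step 4. [6*x = 12 or -12] 6 out front; divide by 6 ⇒ div: x = 2 or -2.

Answer: x ∈ {-2, 2}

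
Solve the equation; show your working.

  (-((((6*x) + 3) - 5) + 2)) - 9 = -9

Step 1. [(-((((6*x) + 3) - 5) + 2)) - 9 = -9] -9 is outermost — add 9 both sides. So sub: -((((6*x) + 3) - 5) + 2) = 0.
Step 2. [-((((6*x) + 3) - 5) + 2) = 0] LHS negated; negate both sides. So neg: (((6*x) + 3) - 5) + 2 = 0.
Step 3. [(((6*x) + 3) - 5) + 2 = 0] the outer +2 inverts by subtracting 2. So sub: ((6*x) + 3) - 5 = -2.
Step 4. [((6*x) + 3) - 5 = -2] the outer -5 inverts by adding 5. So sub: (6*x) + 3 = 3.
Step 5. [(6*x) + 3 = 3] peel the +3: subtract 3 from each side. So sub: 6*x = 0.
Step 6. [6*x = 0] divide by the outer 6 ⇒ div: x = 0.

Answer: x ∈ {0}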